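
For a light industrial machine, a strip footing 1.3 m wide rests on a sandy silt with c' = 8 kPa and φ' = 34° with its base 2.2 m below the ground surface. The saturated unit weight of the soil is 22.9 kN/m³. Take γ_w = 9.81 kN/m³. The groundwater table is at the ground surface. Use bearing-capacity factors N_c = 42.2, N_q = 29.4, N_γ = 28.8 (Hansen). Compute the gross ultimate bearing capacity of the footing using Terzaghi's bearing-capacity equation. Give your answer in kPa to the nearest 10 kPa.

Water table at ground surface, so effective unit weight γ' = 22.9 − 9.81 = 13.09 kN/m³ is used throughout; overburden q = 13.09 × 2.2 = 28.798 kPa; the same γ' applies in the ½γBN_γ term.
Cohesion term c·N_c = 8 × 42.2 = 337.6 kPa; surcharge term q·N_q = 28.798 × 29.4 = 846.66 kPa; self-weight term 0.5·γ·B·N_γ = 0.5 × 13.09 × 1.3 × 28.8 = 245.04 kPa.
q_ult = 337.6 + 846.66 + 245.04 = 1429.3 kPa.

q_ult ≈ 1430 kPa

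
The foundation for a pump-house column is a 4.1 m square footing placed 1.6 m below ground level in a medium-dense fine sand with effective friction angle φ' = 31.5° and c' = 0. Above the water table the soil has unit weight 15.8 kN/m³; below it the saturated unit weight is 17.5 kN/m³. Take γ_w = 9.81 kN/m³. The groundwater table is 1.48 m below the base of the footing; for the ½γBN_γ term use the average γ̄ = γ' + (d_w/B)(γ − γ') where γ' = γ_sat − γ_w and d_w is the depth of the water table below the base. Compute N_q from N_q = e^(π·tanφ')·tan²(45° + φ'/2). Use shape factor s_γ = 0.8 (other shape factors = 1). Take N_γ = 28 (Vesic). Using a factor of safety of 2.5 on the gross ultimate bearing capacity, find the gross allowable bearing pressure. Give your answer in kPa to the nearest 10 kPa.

q_all ≈ 420 kPa

N_q = e^(π·tan31.5°)·tan²(60.75°) = 21.86.
Effective surcharge at the founding depth q = γ·D_f = 15.8 × 1.6 = 25.28 kPa.
With d_w = 1.48 m < B, γ̄ = 7.69 + (1.48/4.1) × (15.8 − 7.69) = 10.618 kN/m³.
q_ult = q·N_q + 0.5·γ·B·N_γ·s_γ
     = 25.28 × 21.861 + 0.5 × 10.618 × 4.1 × 28 × 0.8
     = 552.65 + 487.56 = 1040.2 kPa.
q_all = 1040.2 / 2.5 = 416.08 kPa.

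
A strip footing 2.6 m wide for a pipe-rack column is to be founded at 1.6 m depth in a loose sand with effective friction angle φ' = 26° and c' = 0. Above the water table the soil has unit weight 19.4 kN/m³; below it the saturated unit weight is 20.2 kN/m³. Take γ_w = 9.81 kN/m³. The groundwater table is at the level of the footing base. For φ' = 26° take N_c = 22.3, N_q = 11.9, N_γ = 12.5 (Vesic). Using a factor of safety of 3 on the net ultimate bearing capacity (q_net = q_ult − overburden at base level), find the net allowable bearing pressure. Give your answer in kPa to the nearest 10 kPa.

Overburden at base level: q = 19.4 × 1.6 = 31.04 kPa.
Below the base the soil is submerged, so the ½γBN_γ term uses γ' = 20.2 − 9.81 = 10.39 kN/m³.
Surcharge term q·N_q = 31.04 × 11.9 = 369.38 kPa; self-weight term 0.5·γ·B·N_γ = 0.5 × 10.39 × 2.6 × 12.5 = 168.84 kPa.
q_ult = 369.38 + 168.84 = 538.21 kPa.
q_net = 538.21 − 31.04 = 507.17 kPa.
q_all(net) = 507.17 / 3 = 169.06 kPa.

q_all(net) ≈ 170 kPa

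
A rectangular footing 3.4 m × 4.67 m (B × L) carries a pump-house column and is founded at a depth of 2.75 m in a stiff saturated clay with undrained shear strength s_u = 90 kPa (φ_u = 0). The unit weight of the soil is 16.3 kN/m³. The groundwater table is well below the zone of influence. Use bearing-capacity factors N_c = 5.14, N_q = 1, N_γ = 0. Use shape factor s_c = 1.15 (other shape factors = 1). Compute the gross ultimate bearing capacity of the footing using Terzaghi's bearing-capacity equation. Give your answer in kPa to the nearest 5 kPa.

q = γ·D_f = 16.3 × 2.75 = 44.825 kPa.
c·N_c·s_c = 90 × 5.14 × 1.15 = 531.99 kPa
q·N_q = 44.825 × 1 = 44.825 kPa
q_ult = 531.99 + 44.825 = 576.81 kPa.

q_ult ≈ 575 kPa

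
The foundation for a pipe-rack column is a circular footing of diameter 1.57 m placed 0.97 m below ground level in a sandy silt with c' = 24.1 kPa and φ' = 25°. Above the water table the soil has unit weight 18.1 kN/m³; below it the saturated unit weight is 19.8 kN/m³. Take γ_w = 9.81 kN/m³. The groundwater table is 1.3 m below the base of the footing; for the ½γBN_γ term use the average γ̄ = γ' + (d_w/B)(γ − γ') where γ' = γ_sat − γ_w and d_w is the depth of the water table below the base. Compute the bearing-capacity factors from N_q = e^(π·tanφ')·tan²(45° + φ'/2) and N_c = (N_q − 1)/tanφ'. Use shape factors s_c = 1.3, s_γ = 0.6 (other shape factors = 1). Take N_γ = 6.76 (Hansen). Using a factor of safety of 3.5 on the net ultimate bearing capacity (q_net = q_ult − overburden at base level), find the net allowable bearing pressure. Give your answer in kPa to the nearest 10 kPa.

N_q = e^(π·tan25°)·tan²(57.5°) = 10.66; N_c = (N_q − 1)/tanφ' = 20.72.
Effective surcharge at the founding depth q = γ·D_f = 18.1 × 0.97 = 17.557 kPa.
With d_w = 1.3 m < B, γ̄ = 9.99 + (1.3/1.57) × (18.1 − 9.99) = 16.705 kN/m³.
q_ult = c·N_c·s_c + q·N_q + 0.5·γ·B·N_γ·s_γ
     = 24.1 × 20.721 × 1.3 + 17.557 × 10.662 + 0.5 × 16.705 × 1.57 × 6.76 × 0.6
     = 649.17 + 187.2 + 53.189 = 889.56 kPa.
q_net = 889.56 − 17.557 = 872 kPa.
q_all(net) = 872 / 3.5 = 249.14 kPa.

q_all(net) ≈ 250 kPa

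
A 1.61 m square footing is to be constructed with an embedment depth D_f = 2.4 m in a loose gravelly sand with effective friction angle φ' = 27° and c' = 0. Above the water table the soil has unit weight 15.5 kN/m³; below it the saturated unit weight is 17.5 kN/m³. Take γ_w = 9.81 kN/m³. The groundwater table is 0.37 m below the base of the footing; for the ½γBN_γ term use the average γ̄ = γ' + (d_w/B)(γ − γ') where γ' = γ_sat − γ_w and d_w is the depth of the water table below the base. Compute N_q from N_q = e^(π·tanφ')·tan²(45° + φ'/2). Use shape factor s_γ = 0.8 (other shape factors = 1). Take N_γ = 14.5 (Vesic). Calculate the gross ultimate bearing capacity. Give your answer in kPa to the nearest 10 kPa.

q_ult ≈ 580 kPa

tan27° = 0.5095, so N_q = e^(π×0.5095)·tan²(58.5°) = 4.957 × 2.663 = 13.2.
q = γ·D_f = 15.5 × 2.4 = 37.2 kPa.
γ' = 7.69 kN/m³; averaging over the depth B below the base, γ̄ = γ' + (d_w/B)(γ − γ') = 9.4848 kN/m³.
q·N_q = 37.2 × 13.199 = 491.01 kPa
0.5·γ·B·N_γ·s_γ = 0.5 × 9.4848 × 1.61 × 14.5 × 0.8 = 88.569 kPa
q_ult = 491.01 + 88.569 = 579.58 kPa.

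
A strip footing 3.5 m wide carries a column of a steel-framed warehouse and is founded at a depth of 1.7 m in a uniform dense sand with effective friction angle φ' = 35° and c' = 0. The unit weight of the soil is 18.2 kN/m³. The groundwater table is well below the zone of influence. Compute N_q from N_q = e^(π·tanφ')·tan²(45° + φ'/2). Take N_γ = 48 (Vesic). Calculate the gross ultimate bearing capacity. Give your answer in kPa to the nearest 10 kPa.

tan35° = 0.7002, so N_q = e^(π×0.7002)·tan²(62.5°) = 9.023 × 3.69 = 33.3.
Overburden at base level: q = 18.2 × 1.7 = 30.94 kPa.
Surcharge term q·N_q = 30.94 × 33.296 = 1030.2 kPa; self-weight term 0.5·γ·B·N_γ = 0.5 × 18.2 × 3.5 × 48 = 1528.8 kPa.
q_ult = 1030.2 + 1528.8 = 2559 kPa.

q_ult ≈ 2560 kPa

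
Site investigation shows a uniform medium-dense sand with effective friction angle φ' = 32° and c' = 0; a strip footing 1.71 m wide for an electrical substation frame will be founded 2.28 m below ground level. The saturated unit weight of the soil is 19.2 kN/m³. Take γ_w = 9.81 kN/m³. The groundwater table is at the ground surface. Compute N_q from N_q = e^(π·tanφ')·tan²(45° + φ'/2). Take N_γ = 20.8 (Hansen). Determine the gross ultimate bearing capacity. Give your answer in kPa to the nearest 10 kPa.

q_ult ≈ 660 kPa

tan32° = 0.6249, so N_q = e^(π×0.6249)·tan²(61°) = 7.121 × 3.255 = 23.18.
γ' = 19.2 − 9.81 = 9.39 kN/m³ (submerged throughout). q = 9.39 × 2.28 = 21.409 kPa; the same γ' applies in the ½γBN_γ term.
q·N_q = 21.409 × 23.177 = 496.2 kPa
0.5·γ·B·N_γ = 0.5 × 9.39 × 1.71 × 20.8 = 166.99 kPa
q_ult = 496.2 + 166.99 = 663.19 kPa.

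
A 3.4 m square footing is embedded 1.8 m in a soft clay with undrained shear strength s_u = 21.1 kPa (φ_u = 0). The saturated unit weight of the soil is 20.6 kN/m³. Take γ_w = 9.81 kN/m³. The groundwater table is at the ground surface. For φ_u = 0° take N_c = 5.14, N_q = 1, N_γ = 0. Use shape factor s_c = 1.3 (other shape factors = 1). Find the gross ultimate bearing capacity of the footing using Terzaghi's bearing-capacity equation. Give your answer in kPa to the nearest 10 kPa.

Water table at ground surface, so effective unit weight γ' = 20.6 − 9.81 = 10.79 kN/m³ is used throughout; overburden q = 10.79 × 1.8 = 19.422 kPa.
Cohesion term c·N_c·s_c = 21.1 × 5.14 × 1.3 = 140.99 kPa; surcharge term q·N_q = 19.422 × 1 = 19.422 kPa.
q_ult = 140.99 + 19.422 = 160.41 kPa.

q_ult ≈ 160 kPa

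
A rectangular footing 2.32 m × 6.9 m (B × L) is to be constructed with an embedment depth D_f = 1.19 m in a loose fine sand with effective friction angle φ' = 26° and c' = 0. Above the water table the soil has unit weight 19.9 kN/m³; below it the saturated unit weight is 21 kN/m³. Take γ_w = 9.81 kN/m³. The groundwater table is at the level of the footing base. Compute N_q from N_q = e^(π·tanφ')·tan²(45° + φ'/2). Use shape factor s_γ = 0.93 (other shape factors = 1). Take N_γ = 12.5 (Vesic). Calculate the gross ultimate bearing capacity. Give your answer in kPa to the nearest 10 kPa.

tan26° = 0.4877, so N_q = e^(π×0.4877)·tan²(58°) = 4.629 × 2.561 = 11.85.
q = γ·D_f = 19.9 × 1.19 = 23.681 kPa.
For the ½γBN_γ term take γ' = 21 − 9.81 = 11.19 kN/m³ (soil below base is submerged).
q·N_q = 23.681 × 11.854 = 280.72 kPa
0.5·γ·B·N_γ·s_γ = 0.5 × 11.19 × 2.32 × 12.5 × 0.93 = 150.9 kPa
q_ult = 280.72 + 150.9 = 431.62 kPa.

q_ult ≈ 430 kPa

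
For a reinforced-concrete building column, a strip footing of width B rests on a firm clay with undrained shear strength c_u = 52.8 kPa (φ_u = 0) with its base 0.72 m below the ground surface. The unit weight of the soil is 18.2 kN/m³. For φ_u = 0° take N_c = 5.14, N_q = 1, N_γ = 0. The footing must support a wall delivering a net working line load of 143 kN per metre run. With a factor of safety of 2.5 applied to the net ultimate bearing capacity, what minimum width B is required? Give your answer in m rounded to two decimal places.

B = 1.32 m

Effective surcharge at the founding depth q = γ·D_f = 18.2 × 0.72 = 13.104 kPa.
q_ult = c·N_c + q·N_q
     = 52.8 × 5.14 + 13.104 × 1
     = 271.39 + 13.104 = 284.5 kPa.
For φ = 0 the ½γBN_γ term vanishes, so q_ult is independent of B. q_net = 284.5 − 13.104 = 271.39 kPa; q_all(net) = 271.39/2.5 = 108.56 kPa.
Required width B = w / q_all(net) = 143 / 108.56 = 1.317 m.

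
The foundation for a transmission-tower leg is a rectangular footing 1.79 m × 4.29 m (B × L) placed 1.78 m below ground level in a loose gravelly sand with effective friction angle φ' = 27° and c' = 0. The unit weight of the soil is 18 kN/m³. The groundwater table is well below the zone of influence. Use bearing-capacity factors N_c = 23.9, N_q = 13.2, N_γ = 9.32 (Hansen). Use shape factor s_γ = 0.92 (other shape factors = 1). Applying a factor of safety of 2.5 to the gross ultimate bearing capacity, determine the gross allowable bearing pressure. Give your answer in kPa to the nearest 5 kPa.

Overburden at base level: q = 18 × 1.78 = 32.04 kPa.
Surcharge term q·N_q = 32.04 × 13.2 = 422.93 kPa; self-weight term 0.5·γ·B·N_γ·s_γ = 0.5 × 18 × 1.79 × 9.32 × 0.92 = 138.13 kPa.
q_ult = 422.93 + 138.13 = 561.06 kPa.
q_all = q_ult / FS = 561.06 / 2.5 = 224.42 kPa.

q_all ≈ 225 kPa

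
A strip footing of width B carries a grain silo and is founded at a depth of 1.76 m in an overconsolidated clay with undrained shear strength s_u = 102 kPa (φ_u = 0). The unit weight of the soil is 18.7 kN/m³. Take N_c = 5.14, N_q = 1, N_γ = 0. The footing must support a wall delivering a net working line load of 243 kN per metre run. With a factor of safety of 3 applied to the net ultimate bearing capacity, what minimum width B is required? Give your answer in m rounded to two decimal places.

B = 1.39 m

Effective surcharge at the founding depth q = γ·D_f = 18.7 × 1.76 = 32.912 kPa.
q_ult = c·N_c + q·N_q
     = 102 × 5.14 + 32.912 × 1
     = 524.28 + 32.912 = 557.19 kPa.
For φ = 0 the ½γBN_γ term vanishes, so q_ult is independent of B. q_net = 557.19 − 32.912 = 524.28 kPa; q_all(net) = 524.28/3 = 174.76 kPa.
Required width B = w / q_all(net) = 243 / 174.76 = 1.39 m.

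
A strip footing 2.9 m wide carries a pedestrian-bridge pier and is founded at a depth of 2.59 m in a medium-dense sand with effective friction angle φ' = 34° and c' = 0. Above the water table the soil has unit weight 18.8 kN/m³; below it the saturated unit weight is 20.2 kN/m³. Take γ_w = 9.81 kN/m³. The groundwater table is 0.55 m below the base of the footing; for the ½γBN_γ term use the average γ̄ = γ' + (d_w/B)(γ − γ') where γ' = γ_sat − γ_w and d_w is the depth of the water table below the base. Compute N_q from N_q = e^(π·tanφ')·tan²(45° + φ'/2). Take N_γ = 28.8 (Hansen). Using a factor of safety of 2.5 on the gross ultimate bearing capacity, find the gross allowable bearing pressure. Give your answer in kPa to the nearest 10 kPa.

N_q = e^(π·tan34°)·tan²(62°) = 29.44.
q = γ·D_f = 18.8 × 2.59 = 48.692 kPa.
γ' = 10.39 kN/m³; averaging over the depth B below the base, γ̄ = γ' + (d_w/B)(γ − γ') = 11.985 kN/m³.
q·N_q = 48.692 × 29.44 = 1433.5 kPa
0.5·γ·B·N_γ = 0.5 × 11.985 × 2.9 × 28.8 = 500.49 kPa
q_ult = 1433.5 + 500.49 = 1934 kPa.
q_all = 1934 / 2.5 = 773.59 kPa.

q_all ≈ 770 kPa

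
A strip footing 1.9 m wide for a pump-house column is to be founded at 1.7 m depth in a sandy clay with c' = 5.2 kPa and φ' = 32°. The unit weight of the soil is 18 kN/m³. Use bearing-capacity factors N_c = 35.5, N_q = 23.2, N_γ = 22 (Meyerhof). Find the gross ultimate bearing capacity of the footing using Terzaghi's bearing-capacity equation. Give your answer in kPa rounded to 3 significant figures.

q_ult ≈ 1270 kPa

Effective surcharge at the founding depth q = γ·D_f = 18 × 1.7 = 30.6 kPa.
q_ult = c·N_c + q·N_q + 0.5·γ·B·N_γ
     = 5.2 × 35.5 + 30.6 × 23.2 + 0.5 × 18 × 1.9 × 22
     = 184.6 + 709.92 + 376.2 = 1270.7 kPa.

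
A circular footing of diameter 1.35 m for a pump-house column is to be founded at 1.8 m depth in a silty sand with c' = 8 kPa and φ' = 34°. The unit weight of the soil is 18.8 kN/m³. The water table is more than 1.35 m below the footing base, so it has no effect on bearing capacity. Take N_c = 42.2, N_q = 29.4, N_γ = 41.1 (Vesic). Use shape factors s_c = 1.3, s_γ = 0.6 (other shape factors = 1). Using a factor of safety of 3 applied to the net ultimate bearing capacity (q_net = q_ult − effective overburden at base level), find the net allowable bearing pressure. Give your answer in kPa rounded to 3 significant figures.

q = γ·D_f = 18.8 × 1.8 = 33.84 kPa.
c·N_c·s_c = 8 × 42.2 × 1.3 = 438.88 kPa
q·N_q = 33.84 × 29.4 = 994.9 kPa
0.5·γ·B·N_γ·s_γ = 0.5 × 18.8 × 1.35 × 41.1 × 0.6 = 312.94 kPa
q_ult = 438.88 + 994.9 + 312.94 = 1746.7 kPa.
Net ultimate: q_net = 1746.7 − 33.84 = 1712.9 kPa.
q_all(net) = 1712.9 / 3 = 570.96 kPa.

q_all(net) ≈ 571 kPa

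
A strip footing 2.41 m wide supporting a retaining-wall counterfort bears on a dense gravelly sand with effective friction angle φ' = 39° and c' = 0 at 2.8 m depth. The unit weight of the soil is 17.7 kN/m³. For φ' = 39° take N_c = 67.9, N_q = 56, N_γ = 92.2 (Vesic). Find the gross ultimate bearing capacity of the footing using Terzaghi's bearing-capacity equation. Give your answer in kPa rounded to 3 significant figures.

Overburden at base level: q = 17.7 × 2.8 = 49.56 kPa.
Surcharge term q·N_q = 49.56 × 56 = 2775.4 kPa; self-weight term 0.5·γ·B·N_γ = 0.5 × 17.7 × 2.41 × 92.2 = 1966.5 kPa.
q_ult = 2775.4 + 1966.5 = 4741.8 kPa.

q_ult ≈ 4740 kPa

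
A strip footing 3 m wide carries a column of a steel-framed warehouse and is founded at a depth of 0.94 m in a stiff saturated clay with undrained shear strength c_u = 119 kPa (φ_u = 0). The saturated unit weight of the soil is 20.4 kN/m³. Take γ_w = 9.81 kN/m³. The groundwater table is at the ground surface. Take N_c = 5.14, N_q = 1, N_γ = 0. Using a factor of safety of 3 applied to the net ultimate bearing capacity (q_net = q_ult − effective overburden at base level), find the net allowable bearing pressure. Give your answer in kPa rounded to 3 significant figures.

With the water table at the surface the whole profile is submerged: γ' = 20.4 − 9.81 = 10.59 kN/m³, so q = γ'·D_f = 9.9546 kPa.
q_ult = c·N_c + q·N_q
     = 119 × 5.14 + 9.9546 × 1
     = 611.66 + 9.9546 = 621.61 kPa.
Net ultimate: q_net = 621.61 − 9.9546 = 611.66 kPa.
q_all(net) = 611.66 / 3 = 203.89 kPa.

q_all(net) ≈ 204 kPa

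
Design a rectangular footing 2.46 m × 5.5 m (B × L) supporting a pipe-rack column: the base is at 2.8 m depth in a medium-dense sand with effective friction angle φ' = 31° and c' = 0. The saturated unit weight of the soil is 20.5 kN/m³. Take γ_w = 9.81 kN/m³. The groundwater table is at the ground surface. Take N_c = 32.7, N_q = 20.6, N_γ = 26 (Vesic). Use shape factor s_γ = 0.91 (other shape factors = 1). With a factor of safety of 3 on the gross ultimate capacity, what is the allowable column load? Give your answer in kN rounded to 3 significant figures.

P_all ≈ 4180 kN

Water table at ground surface, so effective unit weight γ' = 20.5 − 9.81 = 10.69 kN/m³ is used throughout; overburden q = 10.69 × 2.8 = 29.932 kPa; the same γ' applies in the ½γBN_γ term.
Surcharge term q·N_q = 29.932 × 20.6 = 616.6 kPa; self-weight term 0.5·γ·B·N_γ·s_γ = 0.5 × 10.69 × 2.46 × 26 × 0.91 = 311.1 kPa.
q_ult = 616.6 + 311.1 = 927.7 kPa.
Gross allowable pressure q_all = 927.7 / 3 = 309.23 kPa.
Footing area = 13.53 m², so allowable column load = 309.23 × 13.53 = 4183.9 kN.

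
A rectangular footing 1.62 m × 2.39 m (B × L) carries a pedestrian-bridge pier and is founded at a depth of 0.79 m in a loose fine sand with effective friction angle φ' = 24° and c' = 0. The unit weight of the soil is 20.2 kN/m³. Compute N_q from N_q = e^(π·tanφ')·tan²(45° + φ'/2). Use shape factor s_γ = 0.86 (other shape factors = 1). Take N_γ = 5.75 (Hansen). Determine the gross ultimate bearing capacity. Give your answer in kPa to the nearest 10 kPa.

q_ult ≈ 230 kPa

tan24° = 0.4452, so N_q = e^(π×0.4452)·tan²(57°) = 4.05 × 2.371 = 9.6.
q = γ·D_f = 20.2 × 0.79 = 15.958 kPa.
q·N_q = 15.958 × 9.6034 = 153.25 kPa
0.5·γ·B·N_γ·s_γ = 0.5 × 20.2 × 1.62 × 5.75 × 0.86 = 80.91 kPa
q_ult = 153.25 + 80.91 = 234.16 kPa.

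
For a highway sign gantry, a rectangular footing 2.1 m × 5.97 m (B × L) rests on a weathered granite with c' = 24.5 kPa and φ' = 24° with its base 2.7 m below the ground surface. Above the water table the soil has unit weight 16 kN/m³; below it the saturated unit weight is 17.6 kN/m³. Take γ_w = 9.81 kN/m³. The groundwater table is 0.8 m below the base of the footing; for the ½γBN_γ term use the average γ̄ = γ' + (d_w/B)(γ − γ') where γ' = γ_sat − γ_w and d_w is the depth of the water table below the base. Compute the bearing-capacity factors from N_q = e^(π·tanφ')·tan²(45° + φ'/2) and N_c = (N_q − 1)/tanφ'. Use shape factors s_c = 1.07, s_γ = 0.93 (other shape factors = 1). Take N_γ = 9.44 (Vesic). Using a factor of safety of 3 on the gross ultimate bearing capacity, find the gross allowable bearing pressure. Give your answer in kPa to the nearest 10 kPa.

N_q = e^(π·tan24°)·tan²(57°) = 9.6; N_c = (N_q − 1)/tanφ' = 19.32.
Effective surcharge at the founding depth q = γ·D_f = 16 × 2.7 = 43.2 kPa.
With d_w = 0.8 m < B, γ̄ = 7.79 + (0.8/2.1) × (16 − 7.79) = 10.918 kN/m³.
q_ult = c·N_c·s_c + q·N_q + 0.5·γ·B·N_γ·s_γ
     = 24.5 × 19.324 × 1.07 + 43.2 × 9.6034 + 0.5 × 10.918 × 2.1 × 9.44 × 0.93
     = 506.57 + 414.87 + 100.64 = 1022.1 kPa.
q_all = 1022.1 / 3 = 340.69 kPa.

q_all ≈ 340 kPa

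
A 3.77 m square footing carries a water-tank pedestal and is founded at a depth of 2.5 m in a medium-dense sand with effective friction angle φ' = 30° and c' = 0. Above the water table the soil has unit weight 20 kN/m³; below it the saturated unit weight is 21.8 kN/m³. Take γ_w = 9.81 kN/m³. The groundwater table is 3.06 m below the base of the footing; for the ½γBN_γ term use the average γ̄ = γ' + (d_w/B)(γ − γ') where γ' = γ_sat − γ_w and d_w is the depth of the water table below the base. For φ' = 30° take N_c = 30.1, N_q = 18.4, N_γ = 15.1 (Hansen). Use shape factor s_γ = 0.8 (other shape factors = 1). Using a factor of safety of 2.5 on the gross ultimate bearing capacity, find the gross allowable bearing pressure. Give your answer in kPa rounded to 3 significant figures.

q = γ·D_f = 20 × 2.5 = 50 kPa.
γ' = 11.99 kN/m³; averaging over the depth B below the base, γ̄ = γ' + (d_w/B)(γ − γ') = 18.491 kN/m³.
q·N_q = 50 × 18.4 = 920 kPa
0.5·γ·B·N_γ·s_γ = 0.5 × 18.491 × 3.77 × 15.1 × 0.8 = 421.07 kPa
q_ult = 920 + 421.07 = 1341.1 kPa.
q_all = 1341.1 / 2.5 = 536.43 kPa.

q_all ≈ 536 kPa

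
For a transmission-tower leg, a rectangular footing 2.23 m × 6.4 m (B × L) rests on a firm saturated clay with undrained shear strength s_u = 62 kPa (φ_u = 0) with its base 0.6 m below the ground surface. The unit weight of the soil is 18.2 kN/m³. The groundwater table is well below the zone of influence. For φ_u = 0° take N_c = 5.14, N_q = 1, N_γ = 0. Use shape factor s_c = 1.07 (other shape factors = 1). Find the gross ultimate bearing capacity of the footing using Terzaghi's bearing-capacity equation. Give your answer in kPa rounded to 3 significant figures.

q = γ·D_f = 18.2 × 0.6 = 10.92 kPa.
c·N_c·s_c = 62 × 5.14 × 1.07 = 340.99 kPa
q·N_q = 10.92 × 1 = 10.92 kPa
q_ult = 340.99 + 10.92 = 351.91 kPa.

q_ult ≈ 352 kPa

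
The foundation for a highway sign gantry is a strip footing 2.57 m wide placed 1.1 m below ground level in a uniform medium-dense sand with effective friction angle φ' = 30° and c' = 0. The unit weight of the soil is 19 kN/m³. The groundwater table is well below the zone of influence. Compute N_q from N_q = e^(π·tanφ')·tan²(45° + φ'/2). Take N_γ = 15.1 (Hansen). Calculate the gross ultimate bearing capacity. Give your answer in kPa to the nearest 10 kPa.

tan30° = 0.5774, so N_q = e^(π×0.5774)·tan²(60°) = 6.134 × 3.0 = 18.4.
Overburden at base level: q = 19 × 1.1 = 20.9 kPa.
Surcharge term q·N_q = 20.9 × 18.401 = 384.58 kPa; self-weight term 0.5·γ·B·N_γ = 0.5 × 19 × 2.57 × 15.1 = 368.67 kPa.
q_ult = 384.58 + 368.67 = 753.25 kPa.

q_ult ≈ 750 kPa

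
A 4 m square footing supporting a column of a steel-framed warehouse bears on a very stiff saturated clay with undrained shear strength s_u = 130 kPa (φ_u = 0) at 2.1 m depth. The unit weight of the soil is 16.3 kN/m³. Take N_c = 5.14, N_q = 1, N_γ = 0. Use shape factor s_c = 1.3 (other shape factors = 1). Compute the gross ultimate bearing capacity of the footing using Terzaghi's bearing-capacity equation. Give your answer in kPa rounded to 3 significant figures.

q_ult ≈ 903 kPa

q = γ·D_f = 16.3 × 2.1 = 34.23 kPa.
c·N_c·s_c = 130 × 5.14 × 1.3 = 868.66 kPa
q·N_q = 34.23 × 1 = 34.23 kPa
q_ult = 868.66 + 34.23 = 902.89 kPa.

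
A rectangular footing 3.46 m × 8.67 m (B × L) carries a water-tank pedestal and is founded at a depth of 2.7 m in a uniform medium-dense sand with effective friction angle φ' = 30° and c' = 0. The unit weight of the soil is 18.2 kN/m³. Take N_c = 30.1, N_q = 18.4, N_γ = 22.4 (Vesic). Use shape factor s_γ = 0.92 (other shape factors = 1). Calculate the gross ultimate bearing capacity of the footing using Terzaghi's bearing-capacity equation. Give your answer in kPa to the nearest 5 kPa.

Overburden at base level: q = 18.2 × 2.7 = 49.14 kPa.
Surcharge term q·N_q = 49.14 × 18.4 = 904.18 kPa; self-weight term 0.5·γ·B·N_γ·s_γ = 0.5 × 18.2 × 3.46 × 22.4 × 0.92 = 648.86 kPa.
q_ult = 904.18 + 648.86 = 1553 kPa.

q_ult ≈ 1555 kPa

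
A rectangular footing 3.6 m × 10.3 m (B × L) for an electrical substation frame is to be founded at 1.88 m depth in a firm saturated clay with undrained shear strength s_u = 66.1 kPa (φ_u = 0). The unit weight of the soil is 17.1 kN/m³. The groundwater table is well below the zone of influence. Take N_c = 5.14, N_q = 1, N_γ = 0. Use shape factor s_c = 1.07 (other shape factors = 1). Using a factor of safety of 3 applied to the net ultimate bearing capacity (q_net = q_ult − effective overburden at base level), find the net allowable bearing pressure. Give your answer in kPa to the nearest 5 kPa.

q = γ·D_f = 17.1 × 1.88 = 32.148 kPa.
c·N_c·s_c = 66.1 × 5.14 × 1.07 = 363.54 kPa
q·N_q = 32.148 × 1 = 32.148 kPa
q_ult = 363.54 + 32.148 = 395.68 kPa.
Net ultimate: q_net = 395.68 − 32.148 = 363.54 kPa.
q_all(net) = 363.54 / 3 = 121.18 kPa.

q_all(net) ≈ 120 kPa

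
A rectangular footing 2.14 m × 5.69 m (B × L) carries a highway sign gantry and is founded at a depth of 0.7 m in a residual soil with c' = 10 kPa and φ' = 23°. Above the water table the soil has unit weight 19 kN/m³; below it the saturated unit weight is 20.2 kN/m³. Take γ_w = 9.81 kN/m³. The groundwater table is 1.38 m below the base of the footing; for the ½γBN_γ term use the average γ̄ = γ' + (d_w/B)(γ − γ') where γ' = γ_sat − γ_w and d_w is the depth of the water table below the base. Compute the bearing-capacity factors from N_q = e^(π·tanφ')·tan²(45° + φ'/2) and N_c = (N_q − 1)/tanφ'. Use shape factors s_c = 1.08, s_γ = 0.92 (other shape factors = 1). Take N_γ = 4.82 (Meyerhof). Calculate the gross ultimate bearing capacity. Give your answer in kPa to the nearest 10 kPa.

tan23° = 0.4245, so N_q = e^(π×0.4245)·tan²(56.5°) = 3.794 × 2.283 = 8.66.
N_c = (8.66 − 1)/tan23° = 18.05.
Effective surcharge at the founding depth q = γ·D_f = 19 × 0.7 = 13.3 kPa.
With d_w = 1.38 m < B, γ̄ = 10.39 + (1.38/2.14) × (19 − 10.39) = 15.942 kN/m³.
q_ult = c·N_c·s_c + q·N_q + 0.5·γ·B·N_γ·s_γ
     = 10 × 18.049 × 1.08 + 13.3 × 8.6612 + 0.5 × 15.942 × 2.14 × 4.82 × 0.92
     = 194.93 + 115.19 + 75.643 = 385.76 kPa.

q_ult ≈ 390 kPa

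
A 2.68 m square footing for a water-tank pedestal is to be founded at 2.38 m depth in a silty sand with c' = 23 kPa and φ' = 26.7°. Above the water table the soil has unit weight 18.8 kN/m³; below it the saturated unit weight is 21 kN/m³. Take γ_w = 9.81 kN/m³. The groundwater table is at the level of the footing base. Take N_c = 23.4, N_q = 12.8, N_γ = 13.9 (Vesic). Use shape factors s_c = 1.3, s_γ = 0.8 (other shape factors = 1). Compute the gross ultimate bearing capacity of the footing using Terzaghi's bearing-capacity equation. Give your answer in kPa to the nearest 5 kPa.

q_ult ≈ 1440 kPa

q = γ·D_f = 18.8 × 2.38 = 44.744 kPa.
For the ½γBN_γ term take γ' = 21 − 9.81 = 11.19 kN/m³ (soil below base is submerged).
c·N_c·s_c = 23 × 23.4 × 1.3 = 699.66 kPa
q·N_q = 44.744 × 12.8 = 572.72 kPa
0.5·γ·B·N_γ·s_γ = 0.5 × 11.19 × 2.68 × 13.9 × 0.8 = 166.74 kPa
q_ult = 699.66 + 572.72 + 166.74 = 1439.1 kPa.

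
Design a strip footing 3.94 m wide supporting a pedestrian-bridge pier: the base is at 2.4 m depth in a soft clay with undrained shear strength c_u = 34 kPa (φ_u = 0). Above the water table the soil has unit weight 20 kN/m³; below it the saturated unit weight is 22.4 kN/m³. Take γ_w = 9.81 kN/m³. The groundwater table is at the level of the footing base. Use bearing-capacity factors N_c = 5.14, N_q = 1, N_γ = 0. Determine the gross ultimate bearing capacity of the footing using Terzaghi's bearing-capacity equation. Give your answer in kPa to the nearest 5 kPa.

q_ult ≈ 225 kPa

Effective surcharge at the founding depth q = γ·D_f = 20 × 2.4 = 48 kPa.
q_ult = c·N_c + q·N_q
     = 34 × 5.14 + 48 × 1
     = 174.76 + 48 = 222.76 kPa.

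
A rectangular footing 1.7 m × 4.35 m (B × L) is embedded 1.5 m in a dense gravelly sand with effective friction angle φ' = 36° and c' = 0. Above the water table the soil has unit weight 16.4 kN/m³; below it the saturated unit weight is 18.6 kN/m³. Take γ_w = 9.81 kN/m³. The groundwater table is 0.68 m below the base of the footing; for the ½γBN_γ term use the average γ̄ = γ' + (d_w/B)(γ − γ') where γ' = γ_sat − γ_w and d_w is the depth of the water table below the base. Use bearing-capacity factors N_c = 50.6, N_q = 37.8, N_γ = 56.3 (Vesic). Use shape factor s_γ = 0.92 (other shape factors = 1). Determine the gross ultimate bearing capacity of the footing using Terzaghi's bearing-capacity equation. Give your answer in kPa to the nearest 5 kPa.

q = γ·D_f = 16.4 × 1.5 = 24.6 kPa.
γ' = 8.79 kN/m³; averaging over the depth B below the base, γ̄ = γ' + (d_w/B)(γ − γ') = 11.834 kN/m³.
q·N_q = 24.6 × 37.8 = 929.88 kPa
0.5·γ·B·N_γ·s_γ = 0.5 × 11.834 × 1.7 × 56.3 × 0.92 = 521.01 kPa
q_ult = 929.88 + 521.01 = 1450.9 kPa.

q_ult ≈ 1450 kPa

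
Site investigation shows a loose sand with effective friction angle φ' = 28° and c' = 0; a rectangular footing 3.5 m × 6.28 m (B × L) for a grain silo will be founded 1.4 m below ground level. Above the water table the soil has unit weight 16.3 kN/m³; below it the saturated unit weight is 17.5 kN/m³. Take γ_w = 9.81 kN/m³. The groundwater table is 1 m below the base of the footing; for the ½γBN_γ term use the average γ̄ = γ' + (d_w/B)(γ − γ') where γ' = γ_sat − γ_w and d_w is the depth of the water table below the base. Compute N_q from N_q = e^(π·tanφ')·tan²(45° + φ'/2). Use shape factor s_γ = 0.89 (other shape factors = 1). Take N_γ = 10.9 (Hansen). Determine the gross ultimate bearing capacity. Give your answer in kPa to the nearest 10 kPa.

tan28° = 0.5317, so N_q = e^(π×0.5317)·tan²(59°) = 5.314 × 2.77 = 14.72.
q = γ·D_f = 16.3 × 1.4 = 22.82 kPa.
γ' = 7.69 kN/m³; averaging over the depth B below the base, γ̄ = γ' + (d_w/B)(γ − γ') = 10.15 kN/m³.
q·N_q = 22.82 × 14.72 = 335.91 kPa
0.5·γ·B·N_γ·s_γ = 0.5 × 10.15 × 3.5 × 10.9 × 0.89 = 172.31 kPa
q_ult = 335.91 + 172.31 = 508.22 kPa.

q_ult ≈ 510 kPa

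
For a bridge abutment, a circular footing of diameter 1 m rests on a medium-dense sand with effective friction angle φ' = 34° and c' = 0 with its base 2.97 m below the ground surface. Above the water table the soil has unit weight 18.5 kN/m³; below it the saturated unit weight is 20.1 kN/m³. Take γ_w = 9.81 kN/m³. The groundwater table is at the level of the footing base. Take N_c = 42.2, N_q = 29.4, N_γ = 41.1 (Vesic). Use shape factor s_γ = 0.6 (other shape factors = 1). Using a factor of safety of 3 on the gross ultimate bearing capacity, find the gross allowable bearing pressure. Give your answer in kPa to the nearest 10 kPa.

q_all ≈ 580 kPa

Overburden at base level: q = 18.5 × 2.97 = 54.945 kPa.
Below the base the soil is submerged, so the ½γBN_γ term uses γ' = 20.1 − 9.81 = 10.29 kN/m³.
Surcharge term q·N_q = 54.945 × 29.4 = 1615.4 kPa; self-weight term 0.5·γ·B·N_γ·s_γ = 0.5 × 10.29 × 1 × 41.1 × 0.6 = 126.88 kPa.
q_ult = 1615.4 + 126.88 = 1742.3 kPa.
q_all = 1742.3 / 3 = 580.75 kPa.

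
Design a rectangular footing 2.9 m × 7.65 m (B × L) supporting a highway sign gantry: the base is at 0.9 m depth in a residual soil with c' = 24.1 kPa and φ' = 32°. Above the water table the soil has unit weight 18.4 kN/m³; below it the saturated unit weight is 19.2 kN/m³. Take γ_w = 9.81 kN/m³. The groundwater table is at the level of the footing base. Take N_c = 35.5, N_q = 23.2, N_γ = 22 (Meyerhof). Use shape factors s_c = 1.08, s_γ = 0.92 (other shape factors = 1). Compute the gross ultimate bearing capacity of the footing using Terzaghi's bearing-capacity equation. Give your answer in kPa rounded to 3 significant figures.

q = γ·D_f = 18.4 × 0.9 = 16.56 kPa.
For the ½γBN_γ term take γ' = 19.2 − 9.81 = 9.39 kN/m³ (soil below base is submerged).
c·N_c·s_c = 24.1 × 35.5 × 1.08 = 923.99 kPa
q·N_q = 16.56 × 23.2 = 384.19 kPa
0.5·γ·B·N_γ·s_γ = 0.5 × 9.39 × 2.9 × 22 × 0.92 = 275.58 kPa
q_ult = 923.99 + 384.19 + 275.58 = 1583.8 kPa.

q_ult ≈ 1580 kPa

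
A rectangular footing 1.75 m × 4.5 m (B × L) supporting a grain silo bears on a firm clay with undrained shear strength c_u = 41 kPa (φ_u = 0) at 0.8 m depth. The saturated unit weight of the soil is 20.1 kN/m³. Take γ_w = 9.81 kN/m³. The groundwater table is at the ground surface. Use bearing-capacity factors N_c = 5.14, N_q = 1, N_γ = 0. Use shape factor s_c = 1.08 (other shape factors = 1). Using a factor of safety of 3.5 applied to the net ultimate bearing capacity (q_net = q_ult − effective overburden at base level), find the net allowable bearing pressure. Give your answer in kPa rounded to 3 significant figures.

q_all(net) ≈ 65 kPa

Water table at ground surface, so effective unit weight γ' = 20.1 − 9.81 = 10.29 kN/m³ is used throughout; overburden q = 10.29 × 0.8 = 8.232 kPa.
Cohesion term c·N_c·s_c = 41 × 5.14 × 1.08 = 227.6 kPa; surcharge term q·N_q = 8.232 × 1 = 8.232 kPa.
q_ult = 227.6 + 8.232 = 235.83 kPa.
Net ultimate: q_net = 235.83 − 8.232 = 227.6 kPa.
q_all(net) = 227.6 / 3.5 = 65.028 kPa.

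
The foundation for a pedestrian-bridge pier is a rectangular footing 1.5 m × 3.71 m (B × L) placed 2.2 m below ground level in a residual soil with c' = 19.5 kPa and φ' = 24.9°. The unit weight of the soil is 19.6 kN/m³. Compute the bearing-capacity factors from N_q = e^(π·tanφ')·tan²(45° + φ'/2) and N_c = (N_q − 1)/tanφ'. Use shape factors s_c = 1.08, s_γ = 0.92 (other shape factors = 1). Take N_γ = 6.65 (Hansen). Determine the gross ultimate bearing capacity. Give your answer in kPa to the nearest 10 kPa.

tan24.9° = 0.4642, so N_q = e^(π×0.4642)·tan²(57.45°) = 4.299 × 2.454 = 10.55.
N_c = (10.55 − 1)/tan24.9° = 20.57.
q = γ·D_f = 19.6 × 2.2 = 43.12 kPa.
c·N_c·s_c = 19.5 × 20.575 × 1.08 = 433.31 kPa
q·N_q = 43.12 × 10.551 = 454.94 kPa
0.5·γ·B·N_γ·s_γ = 0.5 × 19.6 × 1.5 × 6.65 × 0.92 = 89.935 kPa
q_ult = 433.31 + 454.94 + 89.935 = 978.18 kPa.

q_ult ≈ 980 kPa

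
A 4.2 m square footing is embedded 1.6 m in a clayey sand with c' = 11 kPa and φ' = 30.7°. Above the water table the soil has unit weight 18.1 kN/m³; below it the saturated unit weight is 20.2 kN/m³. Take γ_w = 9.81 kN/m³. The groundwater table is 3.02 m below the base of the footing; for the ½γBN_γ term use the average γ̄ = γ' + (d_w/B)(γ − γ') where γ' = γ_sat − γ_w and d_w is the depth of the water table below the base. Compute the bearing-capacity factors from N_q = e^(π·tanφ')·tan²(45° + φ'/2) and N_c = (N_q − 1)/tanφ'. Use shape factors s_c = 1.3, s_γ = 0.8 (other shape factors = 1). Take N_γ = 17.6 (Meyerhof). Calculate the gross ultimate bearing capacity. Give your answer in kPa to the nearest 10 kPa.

tan30.7° = 0.5938, so N_q = e^(π×0.5938)·tan²(60.35°) = 6.458 × 3.086 = 19.93.
N_c = (19.93 − 1)/tan30.7° = 31.88.
q = γ·D_f = 18.1 × 1.6 = 28.96 kPa.
γ' = 10.39 kN/m³; averaging over the depth B below the base, γ̄ = γ' + (d_w/B)(γ − γ') = 15.934 kN/m³.
c·N_c·s_c = 11 × 31.883 × 1.3 = 455.93 kPa
q·N_q = 28.96 × 19.931 = 577.2 kPa
0.5·γ·B·N_γ·s_γ = 0.5 × 15.934 × 4.2 × 17.6 × 0.8 = 471.13 kPa
q_ult = 455.93 + 577.2 + 471.13 = 1504.3 kPa.

q_ult ≈ 1500 kPa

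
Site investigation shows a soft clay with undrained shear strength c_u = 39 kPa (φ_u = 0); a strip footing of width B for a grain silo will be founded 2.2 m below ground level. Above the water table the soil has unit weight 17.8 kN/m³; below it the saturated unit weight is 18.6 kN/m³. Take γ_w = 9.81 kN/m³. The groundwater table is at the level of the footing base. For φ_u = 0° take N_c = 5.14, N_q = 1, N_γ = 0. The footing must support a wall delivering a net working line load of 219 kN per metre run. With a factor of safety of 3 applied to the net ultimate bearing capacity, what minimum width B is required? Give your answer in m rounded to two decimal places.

Overburden at base level: q = 17.8 × 2.2 = 39.16 kPa.
Cohesion term c·N_c = 39 × 5.14 = 200.46 kPa; surcharge term q·N_q = 39.16 × 1 = 39.16 kPa.
q_ult = 200.46 + 39.16 = 239.62 kPa.
For φ = 0 the ½γBN_γ term vanishes, so q_ult is independent of B. q_net = 239.62 − 39.16 = 200.46 kPa; q_all(net) = 200.46/3 = 66.82 kPa.
Required width B = w / q_all(net) = 219 / 66.82 = 3.277 m.

B = 3.28 m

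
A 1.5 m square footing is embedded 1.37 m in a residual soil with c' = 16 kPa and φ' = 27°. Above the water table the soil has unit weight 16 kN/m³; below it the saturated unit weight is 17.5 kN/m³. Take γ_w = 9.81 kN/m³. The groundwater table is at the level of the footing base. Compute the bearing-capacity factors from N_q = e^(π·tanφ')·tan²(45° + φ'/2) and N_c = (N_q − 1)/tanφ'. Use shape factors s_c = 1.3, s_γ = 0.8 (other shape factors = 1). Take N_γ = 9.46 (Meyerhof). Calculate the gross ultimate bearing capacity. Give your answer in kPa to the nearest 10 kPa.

q_ult ≈ 830 kPa

tan27° = 0.5095, so N_q = e^(π×0.5095)·tan²(58.5°) = 4.957 × 2.663 = 13.2.
N_c = (13.2 − 1)/tan27° = 23.94.
Effective surcharge at the founding depth q = γ·D_f = 16 × 1.37 = 21.92 kPa.
The water table coincides with the base, so in the self-weight term γ → γ' = 7.69 kN/m³.
q_ult = c·N_c·s_c + q·N_q + 0.5·γ·B·N_γ·s_γ
     = 16 × 23.942 × 1.3 + 21.92 × 13.199 + 0.5 × 7.69 × 1.5 × 9.46 × 0.8
     = 498 + 289.33 + 43.648 = 830.97 kPa.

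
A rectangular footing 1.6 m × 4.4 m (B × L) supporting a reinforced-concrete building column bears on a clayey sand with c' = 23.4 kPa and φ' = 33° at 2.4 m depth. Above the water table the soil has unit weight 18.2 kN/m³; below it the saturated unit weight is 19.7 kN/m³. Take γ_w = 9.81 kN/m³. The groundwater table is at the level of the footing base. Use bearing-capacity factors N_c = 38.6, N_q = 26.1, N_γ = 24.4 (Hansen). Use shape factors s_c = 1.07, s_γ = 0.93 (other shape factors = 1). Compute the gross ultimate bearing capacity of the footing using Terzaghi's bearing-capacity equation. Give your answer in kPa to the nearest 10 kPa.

Effective surcharge at the founding depth q = γ·D_f = 18.2 × 2.4 = 43.68 kPa.
The water table coincides with the base, so in the self-weight term γ → γ' = 9.89 kN/m³.
q_ult = c·N_c·s_c + q·N_q + 0.5·γ·B·N_γ·s_γ
     = 23.4 × 38.6 × 1.07 + 43.68 × 26.1 + 0.5 × 9.89 × 1.6 × 24.4 × 0.93
     = 966.47 + 1140 + 179.54 = 2286.1 kPa.

q_ult ≈ 2290 kPa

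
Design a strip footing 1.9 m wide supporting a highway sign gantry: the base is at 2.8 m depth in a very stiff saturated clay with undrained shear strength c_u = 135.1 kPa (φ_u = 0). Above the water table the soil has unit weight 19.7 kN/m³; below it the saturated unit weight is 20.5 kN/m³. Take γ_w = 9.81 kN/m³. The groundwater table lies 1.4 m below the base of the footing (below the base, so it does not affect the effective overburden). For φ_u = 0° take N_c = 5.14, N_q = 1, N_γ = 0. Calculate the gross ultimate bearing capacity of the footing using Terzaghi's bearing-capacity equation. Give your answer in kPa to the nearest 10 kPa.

q_ult ≈ 750 kPa

Overburden at base level: q = 19.7 × 2.8 = 55.16 kPa.
Cohesion term c·N_c = 135.1 × 5.14 = 694.41 kPa; surcharge term q·N_q = 55.16 × 1 = 55.16 kPa.
q_ult = 694.41 + 55.16 = 749.57 kPa.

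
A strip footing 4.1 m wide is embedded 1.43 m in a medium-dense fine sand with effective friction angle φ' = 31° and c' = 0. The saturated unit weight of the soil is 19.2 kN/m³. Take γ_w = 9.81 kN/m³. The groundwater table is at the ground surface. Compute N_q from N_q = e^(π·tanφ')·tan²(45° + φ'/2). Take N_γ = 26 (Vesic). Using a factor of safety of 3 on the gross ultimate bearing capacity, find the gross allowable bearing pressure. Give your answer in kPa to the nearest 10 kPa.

q_all ≈ 260 kPa

N_q = e^(π·tan31°)·tan²(60.5°) = 20.63.
With the water table at the surface the whole profile is submerged: γ' = 19.2 − 9.81 = 9.39 kN/m³, so q = γ'·D_f = 13.428 kPa; the same γ' applies in the ½γBN_γ term.
q_ult = q·N_q + 0.5·γ·B·N_γ
     = 13.428 × 20.631 + 0.5 × 9.39 × 4.1 × 26
     = 277.02 + 500.49 = 777.51 kPa.
q_all = 777.51 / 3 = 259.17 kPa.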